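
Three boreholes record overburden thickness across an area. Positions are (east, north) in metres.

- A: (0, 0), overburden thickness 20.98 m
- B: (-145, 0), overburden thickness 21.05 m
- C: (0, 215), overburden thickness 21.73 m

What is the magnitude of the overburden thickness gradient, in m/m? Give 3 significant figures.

0.00352 m/m

∂d/∂x = (21.05 − 20.98) / (-145 − 0) = -0.0004828
∂d/∂y = (21.73 − 20.98) / (215 − 0) = +0.003488
|∇f| = √(-0.0004828² + 0.003488²) = 0.003521 m/m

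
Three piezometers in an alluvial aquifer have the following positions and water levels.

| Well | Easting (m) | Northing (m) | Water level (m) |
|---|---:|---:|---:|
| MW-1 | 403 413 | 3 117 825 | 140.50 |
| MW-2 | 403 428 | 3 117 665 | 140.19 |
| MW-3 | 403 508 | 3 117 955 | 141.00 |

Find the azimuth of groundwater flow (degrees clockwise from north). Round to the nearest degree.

Three-point gradient (reference MW-1): Δ to MW-2 = (15, -160, -0.31), Δ to MW-3 = (95, 130, +0.50).
∂h/∂x = +0.002315, ∂h/∂y = +0.002155 (det = 17150).
Flow direction (−∇h) has components (-0.002315 E, -0.002155 N).
Azimuth = atan2(E, N) = atan2(-0.002315, -0.002155) = 227.1° ≈ 227°.

227°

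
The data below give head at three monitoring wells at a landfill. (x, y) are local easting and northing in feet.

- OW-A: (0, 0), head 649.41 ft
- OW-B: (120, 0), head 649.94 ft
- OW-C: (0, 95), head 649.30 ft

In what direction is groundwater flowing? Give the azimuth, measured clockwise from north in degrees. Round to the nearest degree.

285°

∂h/∂x = (649.94 − 649.41) / (120 − 0) = +0.004417
∂h/∂y = (649.30 − 649.41) / (95 − 0) = -0.001158
Flow direction (−∇h) has components (-0.004417 E, +0.001158 N).
Azimuth = atan2(E, N) = atan2(-0.004417, +0.001158) = 284.7° ≈ 285°.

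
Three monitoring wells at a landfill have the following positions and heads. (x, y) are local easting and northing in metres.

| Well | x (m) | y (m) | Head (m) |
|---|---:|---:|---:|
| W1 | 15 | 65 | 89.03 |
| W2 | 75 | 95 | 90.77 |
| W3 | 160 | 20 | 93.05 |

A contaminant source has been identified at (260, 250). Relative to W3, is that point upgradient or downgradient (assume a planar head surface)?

Taking W1 as reference: W2−W1 = (60, 30, +1.74); W3−W1 = (145, -45, +4.02).
Determinant of the coordinate differences = 60·(-45) − 145·30 = -7050.
∂h/∂x = [(+1.74)·(-45) − (+4.02)·30] / -7050 = +0.02821
∂h/∂y = [60·(+4.02) − 145·(+1.74)] / -7050 = +0.001574
Head at (260, 250) = 89.03 + (+0.02821)·(245) + (+0.001574)·(185) = 96.23 m.
That is higher than the 93.05 m at W3, so the point is upgradient.

upgradient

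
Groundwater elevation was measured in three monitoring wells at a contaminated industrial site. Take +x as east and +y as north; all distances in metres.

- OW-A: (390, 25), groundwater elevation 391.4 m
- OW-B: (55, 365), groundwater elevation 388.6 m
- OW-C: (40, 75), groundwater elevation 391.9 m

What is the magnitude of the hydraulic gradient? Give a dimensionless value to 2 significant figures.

0.012

With h = a·x + b·y + c and OW-A as origin, the differences give:
  (-335)·a + 340·b = -2.8
  (-350)·a + 50·b = +0.5
Eliminate b (×50 and ×340, subtract): 102250·a = -310.00 → a = ∂h/∂x = -0.003032
Back-substitute: b = ∂h/∂y = -0.01122.
|∇h| = √(-0.003032² + -0.01122²) = 0.01162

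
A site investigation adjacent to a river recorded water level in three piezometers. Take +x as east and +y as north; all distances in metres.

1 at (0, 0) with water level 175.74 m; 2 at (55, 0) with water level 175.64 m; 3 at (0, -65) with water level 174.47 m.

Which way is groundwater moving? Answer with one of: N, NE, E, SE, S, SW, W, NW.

∂h/∂x = (175.64 − 175.74) / (55 − 0) = -0.001818
∂h/∂y = (174.47 − 175.74) / (-65 − 0) = +0.01954
Flow = −∇h = (+0.001818 east, -0.01954 north), which points south.

S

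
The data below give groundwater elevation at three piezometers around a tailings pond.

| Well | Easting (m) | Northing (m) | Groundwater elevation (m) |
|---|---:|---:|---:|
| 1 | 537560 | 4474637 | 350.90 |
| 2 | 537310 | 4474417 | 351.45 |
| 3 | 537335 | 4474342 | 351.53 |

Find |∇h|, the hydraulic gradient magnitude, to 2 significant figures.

Differences from 1: to 2 (Δx, Δy, Δh) = (-250, -220, +0.55); to 3 = (-225, -295, +0.63).
Determinant of the coordinate differences = (-250)·(-295) − (-225)·(-220) = 24250.
∂h/∂x = [(+0.55)·(-295) − (+0.63)·(-220)] / 24250 = -0.0009753
∂h/∂y = [(-250)·(+0.63) − (-225)·(+0.55)] / 24250 = -0.001392
|∇h| = √(-0.0009753² + -0.001392²) = 0.0017

0.0017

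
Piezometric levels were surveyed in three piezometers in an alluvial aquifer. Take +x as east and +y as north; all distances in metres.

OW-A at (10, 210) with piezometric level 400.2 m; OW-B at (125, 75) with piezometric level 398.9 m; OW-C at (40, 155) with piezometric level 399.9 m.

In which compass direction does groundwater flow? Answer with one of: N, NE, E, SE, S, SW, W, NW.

Taking OW-A as reference: OW-B−OW-A = (115, -135, -1.3); OW-C−OW-A = (30, -55, -0.3).
Solve a·Δx + b·Δy = Δh: det = 115·(-55) − 30·(-135) = -2275.
∂h/∂x = [(-1.3)·(-55) − (-0.3)·(-135)] / -2275 = -0.01363
∂h/∂y = [115·(-0.3) − 30·(-1.3)] / -2275 = -0.001978
Flow = −∇h = (+0.01363 east, +0.001978 north), which points east.

E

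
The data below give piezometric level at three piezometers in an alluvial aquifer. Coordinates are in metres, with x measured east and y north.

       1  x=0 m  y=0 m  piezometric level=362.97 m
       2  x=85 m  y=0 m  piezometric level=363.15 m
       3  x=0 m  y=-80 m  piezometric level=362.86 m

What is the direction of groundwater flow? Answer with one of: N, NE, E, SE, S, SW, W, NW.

SW

∂h/∂x = (363.15 − 362.97) / (85 − 0) = +0.002118
∂h/∂y = (362.86 − 362.97) / (-80 − 0) = +0.001375
Flow = −∇h = (-0.002118 east, -0.001375 north), which points southwest.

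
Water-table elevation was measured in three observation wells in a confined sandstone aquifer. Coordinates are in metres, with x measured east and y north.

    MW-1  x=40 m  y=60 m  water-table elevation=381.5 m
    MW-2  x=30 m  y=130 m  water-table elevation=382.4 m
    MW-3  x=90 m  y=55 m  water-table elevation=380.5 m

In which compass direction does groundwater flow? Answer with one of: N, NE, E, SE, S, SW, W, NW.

SE

With h = a·x + b·y + c and MW-1 as origin, the differences give:
  (-10)·a + 70·b = +0.9
  50·a + (-5)·b = -1.0
Eliminate b (×(-5) and ×70, subtract): -3450·a = 65.50 → a = ∂h/∂x = -0.01899
Back-substitute: b = ∂h/∂y = +0.01014.
Flow = −∇h = (+0.01899 east, -0.01014 north), which points southeast.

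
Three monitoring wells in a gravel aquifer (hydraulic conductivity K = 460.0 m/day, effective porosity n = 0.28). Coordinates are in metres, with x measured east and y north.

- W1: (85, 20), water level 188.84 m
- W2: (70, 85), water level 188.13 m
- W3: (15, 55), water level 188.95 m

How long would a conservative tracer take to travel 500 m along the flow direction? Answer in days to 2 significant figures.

20 days

With h = a·x + b·y + c and W1 as origin, the differences give:
  (-15)·a + 65·b = -0.71
  (-70)·a + 35·b = +0.11
Eliminate b (×35 and ×65, subtract): 4025·a = -32.000 → a = ∂h/∂x = -0.007950
Back-substitute: b = ∂h/∂y = -0.01276.
|∇h| = √(-0.007950² + -0.01276²) = 0.01503
Seepage velocity v = K·i/n = 460.0 × 0.01503 / 0.28 = 24.69 m/day.
t = 500 / 24.69 = 20.25 days.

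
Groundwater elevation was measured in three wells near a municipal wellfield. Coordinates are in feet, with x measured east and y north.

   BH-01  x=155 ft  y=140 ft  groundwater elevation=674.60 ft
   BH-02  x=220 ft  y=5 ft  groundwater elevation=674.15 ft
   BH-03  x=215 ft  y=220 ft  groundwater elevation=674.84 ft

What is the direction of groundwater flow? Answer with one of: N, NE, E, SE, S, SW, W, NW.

Taking BH-01 as reference: BH-02−BH-01 = (65, -135, -0.45); BH-03−BH-01 = (60, 80, +0.24).
Solve a·Δx + b·Δy = Δh: det = 65·80 − 60·(-135) = 13300.
∂h/∂x = [(-0.45)·80 − (+0.24)·(-135)] / 13300 = -0.0002707
∂h/∂y = [65·(+0.24) − 60·(-0.45)] / 13300 = +0.003203
Flow = −∇h = (+0.0002707 east, -0.003203 north), which points south.

S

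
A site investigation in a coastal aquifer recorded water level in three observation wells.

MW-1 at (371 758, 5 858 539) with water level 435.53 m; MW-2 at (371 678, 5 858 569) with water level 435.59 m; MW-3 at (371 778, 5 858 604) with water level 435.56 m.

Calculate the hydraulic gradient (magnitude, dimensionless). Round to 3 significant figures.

Taking MW-1 as reference: MW-2−MW-1 = (-80, 30, +0.06); MW-3−MW-1 = (20, 65, +0.03).
Determinant of the coordinate differences = (-80)·65 − 20·30 = -5800.
∂h/∂x = [(+0.06)·65 − (+0.03)·30] / -5800 = -0.0005172
∂h/∂y = [(-80)·(+0.03) − 20·(+0.06)] / -5800 = +0.0006207
|∇h| = √(-0.0005172² + 0.0006207²) = 0.0008079

0.000808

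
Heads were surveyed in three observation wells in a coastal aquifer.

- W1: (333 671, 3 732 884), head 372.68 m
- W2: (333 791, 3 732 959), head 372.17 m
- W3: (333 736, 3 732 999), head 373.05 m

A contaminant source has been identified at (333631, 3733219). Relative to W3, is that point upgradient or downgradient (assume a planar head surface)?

upgradient

With h = a·x + b·y + c and W1 as origin, the differences give:
  120·a + 75·b = -0.51
  65·a + 115·b = +0.37
Eliminate b (×115 and ×75, subtract): 8925·a = -86.400 → a = ∂h/∂x = -0.009681
Back-substitute: b = ∂h/∂y = +0.008689.
Head at (333631, 3733219) = 372.68 + (-0.009681)·(-40) + (+0.008689)·(335) = 375.98 m.
That is higher than the 373.05 m at W3, so the point is upgradient.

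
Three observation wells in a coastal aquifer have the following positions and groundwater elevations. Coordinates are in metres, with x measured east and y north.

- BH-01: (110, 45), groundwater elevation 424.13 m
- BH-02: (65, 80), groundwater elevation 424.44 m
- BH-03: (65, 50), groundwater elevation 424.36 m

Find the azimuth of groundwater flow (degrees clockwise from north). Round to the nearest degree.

119°

Differences from BH-01: to BH-02 (Δx, Δy, Δh) = (-45, 35, +0.31); to BH-03 = (-45, 5, +0.23).
Solve a·Δx + b·Δy = Δh: det = (-45)·5 − (-45)·35 = 1350.
∂h/∂x = [(+0.31)·5 − (+0.23)·35] / 1350 = -0.004815
∂h/∂y = [(-45)·(+0.23) − (-45)·(+0.31)] / 1350 = +0.002667
Flow direction (−∇h) has components (+0.004815 E, -0.002667 N).
Azimuth = atan2(E, N) = atan2(+0.004815, -0.002667) = 119.0° ≈ 119°.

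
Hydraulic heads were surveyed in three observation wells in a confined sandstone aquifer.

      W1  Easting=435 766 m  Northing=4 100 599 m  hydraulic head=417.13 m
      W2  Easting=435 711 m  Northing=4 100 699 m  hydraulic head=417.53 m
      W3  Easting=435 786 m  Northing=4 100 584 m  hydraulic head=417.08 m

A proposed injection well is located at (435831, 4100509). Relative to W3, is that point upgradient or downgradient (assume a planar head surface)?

downgradient

Taking W1 as reference: W2−W1 = (-55, 100, +0.40); W3−W1 = (20, -15, -0.05).
Solve a·Δx + b·Δy = Δh: det = (-55)·(-15) − 20·100 = -1175.
∂h/∂x = [(+0.40)·(-15) − (-0.05)·100] / -1175 = +0.0008511
∂h/∂y = [(-55)·(-0.05) − 20·(+0.40)] / -1175 = +0.004468
Head at (435831, 4100509) = 417.13 + (+0.0008511)·(65) + (+0.004468)·(-90) = 416.78 m.
That is lower than the 417.08 m at W3, so the point is downgradient.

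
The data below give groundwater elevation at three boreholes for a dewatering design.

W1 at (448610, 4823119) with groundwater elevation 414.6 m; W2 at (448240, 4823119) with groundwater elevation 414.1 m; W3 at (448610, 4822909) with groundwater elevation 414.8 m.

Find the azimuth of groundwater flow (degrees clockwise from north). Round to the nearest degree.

∂h/∂x = (414.1 − 414.6) / (448240 − 448610) = +0.001351
∂h/∂y = (414.8 − 414.6) / (4822909 − 4823119) = -0.0009524
Flow direction (−∇h) has components (-0.001351 E, +0.0009524 N).
Azimuth = atan2(E, N) = atan2(-0.001351, +0.0009524) = 305.2° ≈ 305°.

305°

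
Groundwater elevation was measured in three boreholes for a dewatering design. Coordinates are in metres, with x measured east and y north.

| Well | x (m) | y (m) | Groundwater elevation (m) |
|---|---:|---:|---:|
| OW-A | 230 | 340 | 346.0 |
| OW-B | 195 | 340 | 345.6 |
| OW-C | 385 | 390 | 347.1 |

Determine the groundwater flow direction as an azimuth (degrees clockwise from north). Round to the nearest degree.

Taking OW-A as reference: OW-B−OW-A = (-35, 0, -0.4); OW-C−OW-A = (155, 50, +1.1).
Solve a·Δx + b·Δy = Δh: det = (-35)·50 − 155·0 = -1750.
∂h/∂x = [(-0.4)·50 − (+1.1)·0] / -1750 = +0.01143
∂h/∂y = [(-35)·(+1.1) − 155·(-0.4)] / -1750 = -0.01343
Flow direction (−∇h) has components (-0.01143 E, +0.01343 N).
Azimuth = atan2(E, N) = atan2(-0.01143, +0.01343) = 319.6° ≈ 320°.

320°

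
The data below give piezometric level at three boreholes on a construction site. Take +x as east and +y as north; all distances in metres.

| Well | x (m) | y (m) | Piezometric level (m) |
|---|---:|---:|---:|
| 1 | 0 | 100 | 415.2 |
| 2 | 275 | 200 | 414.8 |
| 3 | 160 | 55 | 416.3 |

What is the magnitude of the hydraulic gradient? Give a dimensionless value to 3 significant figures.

0.0133

Differences from 1: to 2 (Δx, Δy, Δh) = (275, 100, -0.4); to 3 = (160, -45, +1.1).
Determinant of the coordinate differences = 275·(-45) − 160·100 = -28375.
∂h/∂x = [(-0.4)·(-45) − (+1.1)·100] / -28375 = +0.003242
∂h/∂y = [275·(+1.1) − 160·(-0.4)] / -28375 = -0.01292
|∇h| = √(0.003242² + -0.01292²) = 0.01332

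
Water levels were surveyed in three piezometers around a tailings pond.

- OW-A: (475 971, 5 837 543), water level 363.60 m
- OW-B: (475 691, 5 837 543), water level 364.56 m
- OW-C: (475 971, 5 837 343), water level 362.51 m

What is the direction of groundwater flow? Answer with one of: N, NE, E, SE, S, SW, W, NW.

SE

∂h/∂x = (364.56 − 363.60) / (475691 − 475971) = -0.003429
∂h/∂y = (362.51 − 363.60) / (5837343 − 5837543) = +0.005450
Flow = −∇h = (+0.003429 east, -0.005450 north), which points southeast.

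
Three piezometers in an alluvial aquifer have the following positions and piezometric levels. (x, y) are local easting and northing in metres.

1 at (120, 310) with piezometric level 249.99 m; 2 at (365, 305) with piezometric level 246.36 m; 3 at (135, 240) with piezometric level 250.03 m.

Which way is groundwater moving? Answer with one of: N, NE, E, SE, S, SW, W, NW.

Three-point gradient (reference 1): Δ to 2 = (245, -5, -3.63), Δ to 3 = (15, -70, +0.04).
∂h/∂x = -0.01489, ∂h/∂y = -0.003763 (det = -17075).
Flow = −∇h = (+0.01489 east, +0.003763 north), which points east.

E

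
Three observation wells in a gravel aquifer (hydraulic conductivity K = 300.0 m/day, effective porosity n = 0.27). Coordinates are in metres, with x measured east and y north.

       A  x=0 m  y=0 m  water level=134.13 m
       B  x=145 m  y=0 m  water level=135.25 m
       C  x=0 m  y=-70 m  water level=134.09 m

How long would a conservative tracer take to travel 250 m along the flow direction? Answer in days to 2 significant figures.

∂h/∂x = (135.25 − 134.13) / (145 − 0) = +0.007724
∂h/∂y = (134.09 − 134.13) / (-70 − 0) = +0.0005714
|∇h| = √(0.007724² + 0.0005714²) = 0.007745
Seepage velocity v = K·i/n = 300.0 × 0.007745 / 0.27 = 8.606 m/day.
t = 250 / 8.606 = 29.05 days.

29 days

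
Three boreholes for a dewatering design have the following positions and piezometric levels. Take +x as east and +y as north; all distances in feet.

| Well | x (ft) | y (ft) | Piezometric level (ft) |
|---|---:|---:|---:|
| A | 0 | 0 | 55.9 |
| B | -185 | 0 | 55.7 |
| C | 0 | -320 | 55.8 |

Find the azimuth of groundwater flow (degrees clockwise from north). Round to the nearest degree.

∂h/∂x = (55.7 − 55.9) / (-185 − 0) = +0.001081
∂h/∂y = (55.8 − 55.9) / (-320 − 0) = +0.0003125
Flow direction (−∇h) has components (-0.001081 E, -0.0003125 N).
Azimuth = atan2(E, N) = atan2(-0.001081, -0.0003125) = 253.9° ≈ 254°.

254°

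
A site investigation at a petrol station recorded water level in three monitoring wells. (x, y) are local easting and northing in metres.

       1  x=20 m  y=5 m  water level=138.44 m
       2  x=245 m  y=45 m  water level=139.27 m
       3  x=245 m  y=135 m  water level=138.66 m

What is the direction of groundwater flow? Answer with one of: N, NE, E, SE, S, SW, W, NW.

NW

Taking 1 as reference: 2−1 = (225, 40, +0.83); 3−1 = (225, 130, +0.22).
Solve a·Δx + b·Δy = Δh: det = 225·130 − 225·40 = 20250.
∂h/∂x = [(+0.83)·130 − (+0.22)·40] / 20250 = +0.004894
∂h/∂y = [225·(+0.22) − 225·(+0.83)] / 20250 = -0.006778
Flow = −∇h = (-0.004894 east, +0.006778 north), which points northwest.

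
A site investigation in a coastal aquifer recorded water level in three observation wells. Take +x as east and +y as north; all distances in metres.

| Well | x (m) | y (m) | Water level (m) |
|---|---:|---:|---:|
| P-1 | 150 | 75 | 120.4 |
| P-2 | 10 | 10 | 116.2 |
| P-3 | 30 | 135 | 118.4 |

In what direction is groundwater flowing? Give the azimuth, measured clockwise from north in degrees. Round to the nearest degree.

240°

Taking P-1 as reference: P-2−P-1 = (-140, -65, -4.2); P-3−P-1 = (-120, 60, -2.0).
Solve a·Δx + b·Δy = Δh: det = (-140)·60 − (-120)·(-65) = -16200.
∂h/∂x = [(-4.2)·60 − (-2.0)·(-65)] / -16200 = +0.02358
∂h/∂y = [(-140)·(-2.0) − (-120)·(-4.2)] / -16200 = +0.01383
Flow direction (−∇h) has components (-0.02358 E, -0.01383 N).
Azimuth = atan2(E, N) = atan2(-0.02358, -0.01383) = 239.6° ≈ 240°.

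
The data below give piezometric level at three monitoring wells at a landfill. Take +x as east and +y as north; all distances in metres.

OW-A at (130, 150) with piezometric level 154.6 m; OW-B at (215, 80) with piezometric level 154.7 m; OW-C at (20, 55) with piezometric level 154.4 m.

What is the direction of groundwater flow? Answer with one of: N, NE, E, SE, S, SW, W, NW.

Taking OW-A as reference: OW-B−OW-A = (85, -70, +0.1); OW-C−OW-A = (-110, -95, -0.2).
Determinant of the coordinate differences = 85·(-95) − (-110)·(-70) = -15775.
∂h/∂x = [(+0.1)·(-95) − (-0.2)·(-70)] / -15775 = +0.001490
∂h/∂y = [85·(-0.2) − (-110)·(+0.1)] / -15775 = +0.0003803
Flow = −∇h = (-0.001490 east, -0.0003803 north), which points west.

W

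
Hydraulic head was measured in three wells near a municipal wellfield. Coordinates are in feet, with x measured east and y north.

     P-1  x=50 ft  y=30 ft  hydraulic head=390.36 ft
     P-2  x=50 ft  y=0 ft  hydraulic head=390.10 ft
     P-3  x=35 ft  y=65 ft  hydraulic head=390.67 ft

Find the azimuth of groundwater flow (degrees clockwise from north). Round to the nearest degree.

With h = a·x + b·y + c and P-1 as origin, the differences give:
  0·a + (-30)·b = -0.26
  (-15)·a + 35·b = +0.31
Eliminate b (×35 and ×(-30), subtract): -450·a = 0.200 → a = ∂h/∂x = -0.0004444
Back-substitute: b = ∂h/∂y = +0.008667.
Flow direction (−∇h) has components (+0.0004444 E, -0.008667 N).
Azimuth = atan2(E, N) = atan2(+0.0004444, -0.008667) = 177.1° ≈ 177°.

177°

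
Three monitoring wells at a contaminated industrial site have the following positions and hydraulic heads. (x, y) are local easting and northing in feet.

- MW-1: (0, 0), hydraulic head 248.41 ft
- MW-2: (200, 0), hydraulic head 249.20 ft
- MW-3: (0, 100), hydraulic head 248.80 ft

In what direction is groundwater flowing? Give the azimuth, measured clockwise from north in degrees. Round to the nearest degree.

225°

∂h/∂x = (249.20 − 248.41) / (200 − 0) = +0.003950
∂h/∂y = (248.80 − 248.41) / (100 − 0) = +0.003900
Flow direction (−∇h) has components (-0.003950 E, -0.003900 N).
Azimuth = atan2(E, N) = atan2(-0.003950, -0.003900) = 225.4° ≈ 225°.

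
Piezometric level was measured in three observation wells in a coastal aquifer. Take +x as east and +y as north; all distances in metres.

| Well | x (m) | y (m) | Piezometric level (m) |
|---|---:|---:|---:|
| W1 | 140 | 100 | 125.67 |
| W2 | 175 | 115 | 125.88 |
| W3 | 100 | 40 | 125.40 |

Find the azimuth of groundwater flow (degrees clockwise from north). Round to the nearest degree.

With h = a·x + b·y + c and W1 as origin, the differences give:
  35·a + 15·b = +0.21
  (-40)·a + (-60)·b = -0.27
Eliminate b (×(-60) and ×15, subtract): -1500·a = -8.550 → a = ∂h/∂x = +0.005700
Back-substitute: b = ∂h/∂y = +0.0007000.
Flow direction (−∇h) has components (-0.005700 E, -0.0007000 N).
Azimuth = atan2(E, N) = atan2(-0.005700, -0.0007000) = 263.0° ≈ 263°.

263°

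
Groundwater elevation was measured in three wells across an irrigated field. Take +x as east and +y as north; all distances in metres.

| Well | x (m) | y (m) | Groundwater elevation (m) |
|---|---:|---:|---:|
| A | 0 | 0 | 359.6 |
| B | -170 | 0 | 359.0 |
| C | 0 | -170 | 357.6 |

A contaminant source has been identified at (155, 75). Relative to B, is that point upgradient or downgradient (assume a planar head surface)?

∂h/∂x = (359.0 − 359.6) / (-170 − 0) = +0.003529
∂h/∂y = (357.6 − 359.6) / (-170 − 0) = +0.01176
Head at (155, 75) = 359.6 + (+0.003529)·(155) + (+0.01176)·(75) = 361.03 m.
That is higher than the 359.0 m at B, so the point is upgradient.

upgradient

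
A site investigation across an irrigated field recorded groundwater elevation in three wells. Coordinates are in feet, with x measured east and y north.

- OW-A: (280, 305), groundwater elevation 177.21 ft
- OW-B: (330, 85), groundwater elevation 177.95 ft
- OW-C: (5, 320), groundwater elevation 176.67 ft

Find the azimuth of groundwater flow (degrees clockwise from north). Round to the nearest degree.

329°

Three-point gradient (reference OW-A): Δ to OW-B = (50, -220, +0.74), Δ to OW-C = (-275, 15, -0.54).
∂h/∂x = +0.001803, ∂h/∂y = -0.002954 (det = -59750).
Flow direction (−∇h) has components (-0.001803 E, +0.002954 N).
Azimuth = atan2(E, N) = atan2(-0.001803, +0.002954) = 328.6° ≈ 329°.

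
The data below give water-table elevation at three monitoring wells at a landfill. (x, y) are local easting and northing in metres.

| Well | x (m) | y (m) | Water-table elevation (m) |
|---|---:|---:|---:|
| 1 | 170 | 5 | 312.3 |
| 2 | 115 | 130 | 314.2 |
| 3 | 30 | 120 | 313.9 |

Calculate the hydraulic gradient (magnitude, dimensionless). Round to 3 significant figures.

Taking 1 as reference: 2−1 = (-55, 125, +1.9); 3−1 = (-140, 115, +1.6).
Solve a·Δx + b·Δy = Δh: det = (-55)·115 − (-140)·125 = 11175.
∂h/∂x = [(+1.9)·115 − (+1.6)·125] / 11175 = +0.001655
∂h/∂y = [(-55)·(+1.6) − (-140)·(+1.9)] / 11175 = +0.01593
|∇h| = √(0.001655² + 0.01593²) = 0.01602

0.0160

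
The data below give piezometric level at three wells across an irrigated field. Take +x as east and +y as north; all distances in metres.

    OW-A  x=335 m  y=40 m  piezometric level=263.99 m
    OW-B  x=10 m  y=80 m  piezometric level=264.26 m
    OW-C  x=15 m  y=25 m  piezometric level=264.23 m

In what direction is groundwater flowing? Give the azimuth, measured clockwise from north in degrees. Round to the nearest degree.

122°

Differences from OW-A: to OW-B (Δx, Δy, Δh) = (-325, 40, +0.27); to OW-C = (-320, -15, +0.24).
Solve a·Δx + b·Δy = Δh: det = (-325)·(-15) − (-320)·40 = 17675.
∂h/∂x = [(+0.27)·(-15) − (+0.24)·40] / 17675 = -0.0007723
∂h/∂y = [(-325)·(+0.24) − (-320)·(+0.27)] / 17675 = +0.0004752
Flow direction (−∇h) has components (+0.0007723 E, -0.0004752 N).
Azimuth = atan2(E, N) = atan2(+0.0007723, -0.0004752) = 121.6° ≈ 122°.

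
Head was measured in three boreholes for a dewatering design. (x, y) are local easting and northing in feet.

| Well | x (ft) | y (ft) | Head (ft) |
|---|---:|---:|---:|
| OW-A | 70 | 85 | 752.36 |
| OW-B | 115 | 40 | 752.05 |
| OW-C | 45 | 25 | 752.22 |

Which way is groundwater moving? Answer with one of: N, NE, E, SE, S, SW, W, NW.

With h = a·x + b·y + c and OW-A as origin, the differences give:
  45·a + (-45)·b = -0.31
  (-25)·a + (-60)·b = -0.14
Eliminate b (×(-60) and ×(-45), subtract): -3825·a = 12.300 → a = ∂h/∂x = -0.003216
Back-substitute: b = ∂h/∂y = +0.003673.
Flow = −∇h = (+0.003216 east, -0.003673 north), which points southeast.

SE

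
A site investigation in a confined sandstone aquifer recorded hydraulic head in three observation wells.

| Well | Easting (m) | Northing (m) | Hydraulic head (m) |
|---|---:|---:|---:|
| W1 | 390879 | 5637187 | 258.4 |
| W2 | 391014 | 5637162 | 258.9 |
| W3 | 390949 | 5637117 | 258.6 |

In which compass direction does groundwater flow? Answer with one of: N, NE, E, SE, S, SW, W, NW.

W

Differences from W1: to W2 (Δx, Δy, Δh) = (135, -25, +0.5); to W3 = (70, -70, +0.2).
Determinant of the coordinate differences = 135·(-70) − 70·(-25) = -7700.
∂h/∂x = [(+0.5)·(-70) − (+0.2)·(-25)] / -7700 = +0.003896
∂h/∂y = [135·(+0.2) − 70·(+0.5)] / -7700 = +0.001039
Flow = −∇h = (-0.003896 east, -0.001039 north), which points west.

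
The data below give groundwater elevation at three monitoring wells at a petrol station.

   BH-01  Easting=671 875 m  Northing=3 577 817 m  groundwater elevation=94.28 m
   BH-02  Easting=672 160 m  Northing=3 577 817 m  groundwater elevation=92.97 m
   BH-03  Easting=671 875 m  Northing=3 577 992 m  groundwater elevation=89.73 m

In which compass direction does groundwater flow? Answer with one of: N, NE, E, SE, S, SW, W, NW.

∂h/∂x = (92.97 − 94.28) / (672160 − 671875) = -0.004596
∂h/∂y = (89.73 − 94.28) / (3577992 − 3577817) = -0.02600
Flow = −∇h = (+0.004596 east, +0.02600 north), which points north.

N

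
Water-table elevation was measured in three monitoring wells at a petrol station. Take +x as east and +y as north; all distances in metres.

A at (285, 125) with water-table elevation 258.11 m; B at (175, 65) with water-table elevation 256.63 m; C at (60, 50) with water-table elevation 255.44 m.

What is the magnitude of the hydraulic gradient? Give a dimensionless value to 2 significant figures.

With h = a·x + b·y + c and A as origin, the differences give:
  (-110)·a + (-60)·b = -1.48
  (-225)·a + (-75)·b = -2.67
Eliminate b (×(-75) and ×(-60), subtract): -5250·a = -49.200 → a = ∂h/∂x = +0.009371
Back-substitute: b = ∂h/∂y = +0.007486.
|∇h| = √(0.009371² + 0.007486²) = 0.01199

0.012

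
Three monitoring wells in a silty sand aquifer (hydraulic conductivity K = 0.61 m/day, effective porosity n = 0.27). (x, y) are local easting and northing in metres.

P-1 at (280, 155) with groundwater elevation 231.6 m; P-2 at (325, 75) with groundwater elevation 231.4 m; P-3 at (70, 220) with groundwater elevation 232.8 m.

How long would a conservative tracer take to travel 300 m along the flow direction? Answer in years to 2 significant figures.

60 years

Taking P-1 as reference: P-2−P-1 = (45, -80, -0.2); P-3−P-1 = (-210, 65, +1.2).
Determinant of the coordinate differences = 45·65 − (-210)·(-80) = -13875.
∂h/∂x = [(-0.2)·65 − (+1.2)·(-80)] / -13875 = -0.005982
∂h/∂y = [45·(+1.2) − (-210)·(-0.2)] / -13875 = -0.0008649
|∇h| = √(-0.005982² + -0.0008649²) = 0.006044
Seepage velocity v = K·i/n = 0.61 × 0.006044 / 0.27 = 0.01365 m/day.
t = 300 / 0.01365 = 2.198e+04 days = 60.2 years.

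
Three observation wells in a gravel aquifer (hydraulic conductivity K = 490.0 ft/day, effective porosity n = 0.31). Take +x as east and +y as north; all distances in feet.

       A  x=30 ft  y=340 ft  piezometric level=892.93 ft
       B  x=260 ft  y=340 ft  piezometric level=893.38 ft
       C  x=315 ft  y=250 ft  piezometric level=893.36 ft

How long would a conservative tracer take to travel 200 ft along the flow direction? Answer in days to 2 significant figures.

52 days

Taking A as reference: B−A = (230, 0, +0.45); C−A = (285, -90, +0.43).
Determinant of the coordinate differences = 230·(-90) − 285·0 = -20700.
∂h/∂x = [(+0.45)·(-90) − (+0.43)·0] / -20700 = +0.001957
∂h/∂y = [230·(+0.43) − 285·(+0.45)] / -20700 = +0.001418
|∇h| = √(0.001957² + 0.001418²) = 0.002417
Seepage velocity v = K·i/n = 490.0 × 0.002417 / 0.31 = 3.82 ft/day.
t = 200 / 3.82 = 52.36 days.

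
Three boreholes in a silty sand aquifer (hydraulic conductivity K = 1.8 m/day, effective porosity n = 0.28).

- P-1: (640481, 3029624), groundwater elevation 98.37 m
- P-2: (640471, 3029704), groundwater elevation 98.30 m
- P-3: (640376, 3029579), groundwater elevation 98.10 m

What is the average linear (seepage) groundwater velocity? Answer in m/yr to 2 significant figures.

With h = a·x + b·y + c and P-1 as origin, the differences give:
  (-10)·a + 80·b = -0.07
  (-105)·a + (-45)·b = -0.27
Eliminate b (×(-45) and ×80, subtract): 8850·a = 24.750 → a = ∂h/∂x = +0.002797
Back-substitute: b = ∂h/∂y = -0.0005254.
|∇h| = √(0.002797² + -0.0005254²) = 0.002846
Seepage velocity v = K·i/n = 1.8 × 0.002846 / 0.28 = 0.0183 m/day = 6.684 m/yr.

6.7 m/yr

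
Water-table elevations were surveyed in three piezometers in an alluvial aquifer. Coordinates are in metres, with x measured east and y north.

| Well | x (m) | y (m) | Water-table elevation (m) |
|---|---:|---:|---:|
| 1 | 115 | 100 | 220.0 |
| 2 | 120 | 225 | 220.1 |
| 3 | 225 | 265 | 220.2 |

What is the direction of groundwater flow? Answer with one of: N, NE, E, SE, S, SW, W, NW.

SW

Taking 1 as reference: 2−1 = (5, 125, +0.1); 3−1 = (110, 165, +0.2).
Solve a·Δx + b·Δy = Δh: det = 5·165 − 110·125 = -12925.
∂h/∂x = [(+0.1)·165 − (+0.2)·125] / -12925 = +0.0006576
∂h/∂y = [5·(+0.2) − 110·(+0.1)] / -12925 = +0.0007737
Flow = −∇h = (-0.0006576 east, -0.0007737 north), which points southwest.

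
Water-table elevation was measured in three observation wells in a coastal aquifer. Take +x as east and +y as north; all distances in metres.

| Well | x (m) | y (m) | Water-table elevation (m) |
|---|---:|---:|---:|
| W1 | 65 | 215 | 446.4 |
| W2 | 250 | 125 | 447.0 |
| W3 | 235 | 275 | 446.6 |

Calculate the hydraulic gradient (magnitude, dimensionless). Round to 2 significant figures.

0.0032

Three-point gradient (reference W1): Δ to W2 = (185, -90, +0.6), Δ to W3 = (170, 60, +0.2).
∂h/∂x = +0.002045, ∂h/∂y = -0.002462 (det = 26400).
|∇h| = √(0.002045² + -0.002462²) = 0.003201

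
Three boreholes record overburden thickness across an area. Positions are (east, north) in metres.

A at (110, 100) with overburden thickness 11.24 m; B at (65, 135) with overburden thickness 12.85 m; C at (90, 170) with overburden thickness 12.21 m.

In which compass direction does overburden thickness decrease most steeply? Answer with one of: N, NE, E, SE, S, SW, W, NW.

Taking A as reference: B−A = (-45, 35, +1.61); C−A = (-20, 70, +0.97).
Solve a·Δx + b·Δy = Δd: det = (-45)·70 − (-20)·35 = -2450.
∂d/∂x = [(+1.61)·70 − (+0.97)·35] / -2450 = -0.03214
∂d/∂y = [(-45)·(+0.97) − (-20)·(+1.61)] / -2450 = +0.004673
Steepest decrease is along −∇f = (+0.03214 E, -0.004673 N) → east.

E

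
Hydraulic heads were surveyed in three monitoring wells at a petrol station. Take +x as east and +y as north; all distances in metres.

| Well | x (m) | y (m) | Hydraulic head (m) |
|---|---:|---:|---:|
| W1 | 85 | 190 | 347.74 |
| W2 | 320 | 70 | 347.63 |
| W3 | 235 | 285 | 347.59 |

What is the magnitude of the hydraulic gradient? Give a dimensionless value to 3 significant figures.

0.000845

Three-point gradient (reference W1): Δ to W2 = (235, -120, -0.11), Δ to W3 = (150, 95, -0.15).
∂h/∂x = -0.0007055, ∂h/∂y = -0.0004650 (det = 40325).
|∇h| = √(-0.0007055² + -0.0004650²) = 0.000845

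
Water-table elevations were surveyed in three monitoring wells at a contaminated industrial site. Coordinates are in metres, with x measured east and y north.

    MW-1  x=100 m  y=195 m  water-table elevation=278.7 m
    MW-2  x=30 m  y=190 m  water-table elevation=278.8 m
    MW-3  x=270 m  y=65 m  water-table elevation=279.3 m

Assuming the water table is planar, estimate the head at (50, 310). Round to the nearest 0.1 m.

278.1 m

With h = a·x + b·y + c and MW-1 as origin, the differences give:
  (-70)·a + (-5)·b = +0.1
  170·a + (-130)·b = +0.6
Eliminate b (×(-130) and ×(-5), subtract): 9950·a = -10.00 → a = ∂h/∂x = -0.001005
Back-substitute: b = ∂h/∂y = -0.005930.
h(50, 310) = 278.7 + (-0.001005)·(-50) + (-0.005930)·(115) = 278.7 +0.050 -0.682 = 278.068 m.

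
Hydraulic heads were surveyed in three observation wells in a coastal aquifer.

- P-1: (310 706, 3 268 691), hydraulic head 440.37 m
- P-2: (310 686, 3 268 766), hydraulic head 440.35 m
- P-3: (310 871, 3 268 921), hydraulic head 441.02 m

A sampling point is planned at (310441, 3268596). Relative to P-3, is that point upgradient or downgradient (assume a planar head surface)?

downgradient

With h = a·x + b·y + c and P-1 as origin, the differences give:
  (-20)·a + 75·b = -0.02
  165·a + 230·b = +0.65
Eliminate b (×230 and ×75, subtract): -16975·a = -53.350 → a = ∂h/∂x = +0.003143
Back-substitute: b = ∂h/∂y = +0.0005714.
Head at (310441, 3268596) = 440.37 + (+0.003143)·(-265) + (+0.0005714)·(-95) = 439.48 m.
That is lower than the 441.02 m at P-3, so the point is downgradient.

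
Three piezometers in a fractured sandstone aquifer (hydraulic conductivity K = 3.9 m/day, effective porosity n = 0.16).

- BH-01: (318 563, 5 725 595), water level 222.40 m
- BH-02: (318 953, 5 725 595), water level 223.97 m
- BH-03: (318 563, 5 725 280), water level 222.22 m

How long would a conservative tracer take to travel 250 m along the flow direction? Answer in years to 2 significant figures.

∂h/∂x = (223.97 − 222.40) / (318953 − 318563) = +0.004026
∂h/∂y = (222.22 − 222.40) / (5725280 − 5725595) = +0.0005714
|∇h| = √(0.004026² + 0.0005714²) = 0.004066
Seepage velocity v = K·i/n = 3.9 × 0.004066 / 0.16 = 0.09911 m/day.
t = 250 / 0.09911 = 2522 days = 6.9 years.

6.9 years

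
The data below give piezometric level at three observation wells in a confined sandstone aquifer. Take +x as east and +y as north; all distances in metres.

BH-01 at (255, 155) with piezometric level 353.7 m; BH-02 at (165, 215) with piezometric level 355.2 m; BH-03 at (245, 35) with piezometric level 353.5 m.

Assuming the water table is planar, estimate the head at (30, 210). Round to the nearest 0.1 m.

Differences from BH-01: to BH-02 (Δx, Δy, Δh) = (-90, 60, +1.5); to BH-03 = (-10, -120, -0.2).
Solve a·Δx + b·Δy = Δh: det = (-90)·(-120) − (-10)·60 = 11400.
∂h/∂x = [(+1.5)·(-120) − (-0.2)·60] / 11400 = -0.01474
∂h/∂y = [(-90)·(-0.2) − (-10)·(+1.5)] / 11400 = +0.002895
h(30, 210) = 353.7 + (-0.01474)·(-225) + (+0.002895)·(55) = 353.7 +3.316 +0.159 = 357.175 m.

357.2 m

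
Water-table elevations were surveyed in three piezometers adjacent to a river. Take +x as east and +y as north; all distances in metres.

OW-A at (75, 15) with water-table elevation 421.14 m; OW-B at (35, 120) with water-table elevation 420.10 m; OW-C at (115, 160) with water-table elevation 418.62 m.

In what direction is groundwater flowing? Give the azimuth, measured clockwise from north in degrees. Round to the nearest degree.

Differences from OW-A: to OW-B (Δx, Δy, Δh) = (-40, 105, -1.04); to OW-C = (40, 145, -2.52).
Solve a·Δx + b·Δy = Δh: det = (-40)·145 − 40·105 = -10000.
∂h/∂x = [(-1.04)·145 − (-2.52)·105] / -10000 = -0.01138
∂h/∂y = [(-40)·(-2.52) − 40·(-1.04)] / -10000 = -0.01424
Flow direction (−∇h) has components (+0.01138 E, +0.01424 N).
Azimuth = atan2(E, N) = atan2(+0.01138, +0.01424) = 38.6° ≈ 039°.

039°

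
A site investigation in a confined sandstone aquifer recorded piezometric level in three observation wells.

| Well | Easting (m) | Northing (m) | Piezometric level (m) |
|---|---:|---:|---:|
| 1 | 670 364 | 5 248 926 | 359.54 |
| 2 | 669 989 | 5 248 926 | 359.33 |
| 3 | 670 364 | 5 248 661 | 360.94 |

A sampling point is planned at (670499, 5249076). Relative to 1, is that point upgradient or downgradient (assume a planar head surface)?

downgradient

∂h/∂x = (359.33 − 359.54) / (669989 − 670364) = +0.0005600
∂h/∂y = (360.94 − 359.54) / (5248661 − 5248926) = -0.005283
Head at (670499, 5249076) = 359.54 + (+0.0005600)·(135) + (-0.005283)·(150) = 358.82 m.
That is lower than the 359.54 m at 1, so the point is downgradient.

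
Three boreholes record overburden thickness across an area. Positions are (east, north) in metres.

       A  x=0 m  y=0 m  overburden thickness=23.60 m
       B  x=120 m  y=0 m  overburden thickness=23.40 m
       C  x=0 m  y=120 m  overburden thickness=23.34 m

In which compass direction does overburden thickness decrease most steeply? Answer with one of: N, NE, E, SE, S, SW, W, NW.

∂d/∂x = (23.40 − 23.60) / (120 − 0) = -0.001667
∂d/∂y = (23.34 − 23.60) / (120 − 0) = -0.002167
Steepest decrease is along −∇f = (+0.001667 E, +0.002167 N) → northeast.

NE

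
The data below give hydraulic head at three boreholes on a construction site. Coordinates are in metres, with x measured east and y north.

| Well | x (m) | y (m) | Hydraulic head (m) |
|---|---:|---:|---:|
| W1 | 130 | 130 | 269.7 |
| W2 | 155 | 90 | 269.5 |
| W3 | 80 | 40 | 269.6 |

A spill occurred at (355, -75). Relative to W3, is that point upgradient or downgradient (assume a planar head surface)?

Taking W1 as reference: W2−W1 = (25, -40, -0.2); W3−W1 = (-50, -90, -0.1).
Solve a·Δx + b·Δy = Δh: det = 25·(-90) − (-50)·(-40) = -4250.
∂h/∂x = [(-0.2)·(-90) − (-0.1)·(-40)] / -4250 = -0.003294
∂h/∂y = [25·(-0.1) − (-50)·(-0.2)] / -4250 = +0.002941
Head at (355, -75) = 269.7 + (-0.003294)·(225) + (+0.002941)·(-205) = 268.36 m.
That is lower than the 269.6 m at W3, so the point is downgradient.

downgradient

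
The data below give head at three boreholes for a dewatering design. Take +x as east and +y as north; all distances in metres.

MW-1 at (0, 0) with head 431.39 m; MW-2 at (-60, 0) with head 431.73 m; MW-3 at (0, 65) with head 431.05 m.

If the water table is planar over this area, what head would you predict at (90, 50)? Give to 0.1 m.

∂h/∂x = (431.73 − 431.39) / (-60 − 0) = -0.005667
∂h/∂y = (431.05 − 431.39) / (65 − 0) = -0.005231
h(90, 50) = 431.39 + (-0.005667)·(90) + (-0.005231)·(50) = 431.39 -0.510 -0.262 = 430.618 m.

430.6 m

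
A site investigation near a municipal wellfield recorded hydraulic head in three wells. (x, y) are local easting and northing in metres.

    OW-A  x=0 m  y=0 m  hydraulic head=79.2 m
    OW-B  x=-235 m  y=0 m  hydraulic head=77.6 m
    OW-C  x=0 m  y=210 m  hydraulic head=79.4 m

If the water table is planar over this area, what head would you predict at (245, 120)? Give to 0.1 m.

81.0 m

∂h/∂x = (77.6 − 79.2) / (-235 − 0) = +0.006809
∂h/∂y = (79.4 − 79.2) / (210 − 0) = +0.0009524
h(245, 120) = 79.2 + (+0.006809)·(245) + (+0.0009524)·(120) = 79.2 +1.668 +0.114 = 80.982 m.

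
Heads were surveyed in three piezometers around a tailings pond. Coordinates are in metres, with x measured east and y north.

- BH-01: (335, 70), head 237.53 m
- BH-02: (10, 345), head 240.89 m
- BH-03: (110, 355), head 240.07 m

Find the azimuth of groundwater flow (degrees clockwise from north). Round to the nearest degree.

105°

With h = a·x + b·y + c and BH-01 as origin, the differences give:
  (-325)·a + 275·b = +3.36
  (-225)·a + 285·b = +2.54
Eliminate b (×285 and ×275, subtract): -30750·a = 259.100 → a = ∂h/∂x = -0.008426
Back-substitute: b = ∂h/∂y = +0.002260.
Flow direction (−∇h) has components (+0.008426 E, -0.002260 N).
Azimuth = atan2(E, N) = atan2(+0.008426, -0.002260) = 105.0° ≈ 105°.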